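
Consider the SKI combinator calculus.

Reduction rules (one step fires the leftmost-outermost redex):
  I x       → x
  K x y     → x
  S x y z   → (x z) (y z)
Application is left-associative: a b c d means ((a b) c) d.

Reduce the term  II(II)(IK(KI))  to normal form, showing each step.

  start: II(II)(IK(KI))
  step 1: I(II)(IK(KI))
  step 2: II(IK(KI))
  step 3: I(IK(KI))
  step 4: IK(KI)
  step 5: K(KI)

Answer: normal form = K(KI)  (in 5 steps)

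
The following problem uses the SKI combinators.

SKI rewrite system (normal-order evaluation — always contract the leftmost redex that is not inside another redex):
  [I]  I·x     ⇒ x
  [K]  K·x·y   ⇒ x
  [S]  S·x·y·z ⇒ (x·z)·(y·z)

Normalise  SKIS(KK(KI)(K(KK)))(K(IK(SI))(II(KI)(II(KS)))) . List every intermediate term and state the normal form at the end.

  start: SKIS(KK(KI)(K(KK)))(K(IK(SI))(II(KI)(II(KS))))
  step 1: KS(IS)(KK(KI)(K(KK)))(K(IK(SI))(II(KI)(II(KS))))
  step 2: S(KK(KI)(K(KK)))(K(IK(SI))(II(KI)(II(KS))))
  step 3: S(K(K(KK)))(K(IK(SI))(II(KI)(II(KS))))
  step 4: S(K(K(KK)))(IK(SI))
  step 5: S(K(K(KK)))(K(SI))

Answer: normal form = S(K(K(KK)))(K(SI))  (in 5 steps)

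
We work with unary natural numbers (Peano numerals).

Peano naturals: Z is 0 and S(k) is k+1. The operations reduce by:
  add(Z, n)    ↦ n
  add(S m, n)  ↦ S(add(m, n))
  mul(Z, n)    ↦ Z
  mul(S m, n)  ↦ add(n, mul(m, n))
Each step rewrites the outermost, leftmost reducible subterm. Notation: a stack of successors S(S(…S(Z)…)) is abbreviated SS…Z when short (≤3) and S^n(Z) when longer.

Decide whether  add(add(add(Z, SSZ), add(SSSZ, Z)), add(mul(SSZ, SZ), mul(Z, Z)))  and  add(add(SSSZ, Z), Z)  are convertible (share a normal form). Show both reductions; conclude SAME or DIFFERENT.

Answer: DIFFERENT — A ⇓ S^7(Z), B ⇓ SSSZ

Derivation:
Term A:
  start: add(add(add(Z, SSZ), add(SSSZ, Z)), add(mul(SSZ, SZ), mul(Z, Z)))
  step 1: add(add(SSZ, add(SSSZ, Z)), add(mul(SSZ, SZ), mul(Z, Z)))
  step 2: add(S(add(SZ, add(SSSZ, Z))), add(mul(SSZ, SZ), mul(Z, Z)))
  step 3: S(add(add(SZ, add(SSSZ, Z)), add(mul(SSZ, SZ), mul(Z, Z))))
  step 4: S(add(S(add(Z, add(SSSZ, Z))), add(mul(SSZ, SZ), mul(Z, Z))))
  step 5: S(S(add(add(Z, add(SSSZ, Z)), add(mul(SSZ, SZ), mul(Z, Z)))))
  step 6: S(S(add(add(SSSZ, Z), add(mul(SSZ, SZ), mul(Z, Z)))))
  step 7: S(S(add(S(add(SSZ, Z)), add(mul(SSZ, SZ), mul(Z, Z)))))
  step 8: S(S(S(add(add(SSZ, Z), add(mul(SSZ, SZ), mul(Z, Z))))))
  step 9: S(S(S(add(S(add(SZ, Z)), add(mul(SSZ, SZ), mul(Z, Z))))))
  step 10: S(S(S(S(add(add(SZ, Z), add(mul(SSZ, SZ), mul(Z, Z)))))))
  step 11: S(S(S(S(add(S(add(Z, Z)), add(mul(SSZ, SZ), mul(Z, Z)))))))
  step 12: S(S(S(S(S(add(add(Z, Z), add(mul(SSZ, SZ), mul(Z, Z))))))))
  step 13: S(S(S(S(S(add(Z, add(mul(SSZ, SZ), mul(Z, Z))))))))
  step 14: S(S(S(S(S(add(mul(SSZ, SZ), mul(Z, Z)))))))
  step 15: S(S(S(S(S(add(add(SZ, mul(SZ, SZ)), mul(Z, Z)))))))
  step 16: S(S(S(S(S(add(S(add(Z, mul(SZ, SZ))), mul(Z, Z)))))))
  step 17: S(S(S(S(S(S(add(add(Z, mul(SZ, SZ)), mul(Z, Z))))))))
  step 18: S(S(S(S(S(S(add(mul(SZ, SZ), mul(Z, Z))))))))
  step 19: S(S(S(S(S(S(add(add(SZ, mul(Z, SZ)), mul(Z, Z))))))))
  step 20: S(S(S(S(S(S(add(S(add(Z, mul(Z, SZ))), mul(Z, Z))))))))
  step 21: S(S(S(S(S(S(S(add(add(Z, mul(Z, SZ)), mul(Z, Z)))))))))
  step 22: S(S(S(S(S(S(S(add(mul(Z, SZ), mul(Z, Z)))))))))
  step 23: S(S(S(S(S(S(S(add(Z, mul(Z, Z)))))))))
  step 24: S(S(S(S(S(S(S(mul(Z, Z))))))))
  step 25: S^7(Z)

Term B:
  start: add(add(SSSZ, Z), Z)
  step 1: add(S(add(SSZ, Z)), Z)
  step 2: S(add(add(SSZ, Z), Z))
  step 3: S(add(S(add(SZ, Z)), Z))
  step 4: S(S(add(add(SZ, Z), Z)))
  step 5: S(S(add(S(add(Z, Z)), Z)))
  step 6: S(S(S(add(add(Z, Z), Z))))
  step 7: S(S(S(add(Z, Z))))
  step 8: SSSZ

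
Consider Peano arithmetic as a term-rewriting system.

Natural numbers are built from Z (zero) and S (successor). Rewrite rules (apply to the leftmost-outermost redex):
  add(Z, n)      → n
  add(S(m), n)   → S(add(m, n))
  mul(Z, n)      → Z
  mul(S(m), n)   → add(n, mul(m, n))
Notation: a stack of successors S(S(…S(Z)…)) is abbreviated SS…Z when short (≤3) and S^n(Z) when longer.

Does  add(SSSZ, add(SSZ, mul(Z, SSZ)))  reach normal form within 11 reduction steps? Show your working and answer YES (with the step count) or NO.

Answer: YES — reaches normal form S^5(Z) in 8 ≤ 11 steps

Derivation:
  start: add(SSSZ, add(SSZ, mul(Z, SSZ)))
  step 1: S(add(SSZ, add(SSZ, mul(Z, SSZ))))
  step 2: S(S(add(SZ, add(SSZ, mul(Z, SSZ)))))
  step 3: S(S(S(add(Z, add(SSZ, mul(Z, SSZ))))))
  step 4: S(S(S(add(SSZ, mul(Z, SSZ)))))
  step 5: S(S(S(S(add(SZ, mul(Z, SSZ))))))
  step 6: S(S(S(S(S(add(Z, mul(Z, SSZ)))))))
  step 7: S(S(S(S(S(mul(Z, SSZ))))))
  step 8: S^5(Z)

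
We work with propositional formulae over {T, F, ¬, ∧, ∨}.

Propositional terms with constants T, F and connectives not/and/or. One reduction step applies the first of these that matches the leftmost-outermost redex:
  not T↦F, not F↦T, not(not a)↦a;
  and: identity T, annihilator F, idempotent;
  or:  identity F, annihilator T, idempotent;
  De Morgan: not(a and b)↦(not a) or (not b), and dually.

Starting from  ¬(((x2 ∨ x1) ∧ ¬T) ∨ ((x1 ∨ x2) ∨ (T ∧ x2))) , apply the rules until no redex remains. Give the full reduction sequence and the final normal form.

  start: ¬(((x2 ∨ x1) ∧ ¬T) ∨ ((x1 ∨ x2) ∨ (T ∧ x2)))
  step 1: ¬((x2 ∨ x1) ∧ ¬T) ∧ ¬((x1 ∨ x2) ∨ (T ∧ x2))
  step 2: (¬(x2 ∨ x1) ∨ ¬¬T) ∧ ¬((x1 ∨ x2) ∨ (T ∧ x2))
  step 3: ((¬x2 ∧ ¬x1) ∨ ¬¬T) ∧ ¬((x1 ∨ x2) ∨ (T ∧ x2))
  step 4: ((¬x2 ∧ ¬x1) ∨ T) ∧ ¬((x1 ∨ x2) ∨ (T ∧ x2))
  step 5: T ∧ ¬((x1 ∨ x2) ∨ (T ∧ x2))
  step 6: ¬((x1 ∨ x2) ∨ (T ∧ x2))
  step 7: ¬(x1 ∨ x2) ∧ ¬(T ∧ x2)
  step 8: (¬x1 ∧ ¬x2) ∧ ¬(T ∧ x2)
  step 9: (¬x1 ∧ ¬x2) ∧ (¬T ∨ ¬x2)
  step 10: (¬x1 ∧ ¬x2) ∧ (F ∨ ¬x2)
  step 11: (¬x1 ∧ ¬x2) ∧ ¬x2

Answer: normal form = (¬x1 ∧ ¬x2) ∧ ¬x2  (in 11 steps)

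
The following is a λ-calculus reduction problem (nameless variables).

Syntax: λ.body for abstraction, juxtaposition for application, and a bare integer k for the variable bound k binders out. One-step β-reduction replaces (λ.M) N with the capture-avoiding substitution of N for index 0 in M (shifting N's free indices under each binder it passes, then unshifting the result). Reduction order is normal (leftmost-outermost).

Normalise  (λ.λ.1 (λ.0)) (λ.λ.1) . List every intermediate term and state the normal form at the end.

  start: (λ.λ.1 (λ.0)) (λ.λ.1)
  →1  λ.(λ.λ.1) (λ.0)
  →2  λ.λ.λ.0

Answer: normal form = λ.λ.λ.0  (in 2 steps)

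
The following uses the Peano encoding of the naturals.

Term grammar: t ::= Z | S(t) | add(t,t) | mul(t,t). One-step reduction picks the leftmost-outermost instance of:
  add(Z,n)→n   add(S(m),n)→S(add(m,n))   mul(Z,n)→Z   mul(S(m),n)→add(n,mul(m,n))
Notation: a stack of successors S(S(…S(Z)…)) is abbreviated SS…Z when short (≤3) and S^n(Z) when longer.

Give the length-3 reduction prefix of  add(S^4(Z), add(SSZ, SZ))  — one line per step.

  start: add(S^4(Z), add(SSZ, SZ))
  step 1: S(add(SSSZ, add(SSZ, SZ)))
  step 2: S(S(add(SSZ, add(SSZ, SZ))))
  step 3: S(S(S(add(SZ, add(SSZ, SZ)))))

Answer: after 3 steps: S(S(S(add(SZ, add(SSZ, SZ)))))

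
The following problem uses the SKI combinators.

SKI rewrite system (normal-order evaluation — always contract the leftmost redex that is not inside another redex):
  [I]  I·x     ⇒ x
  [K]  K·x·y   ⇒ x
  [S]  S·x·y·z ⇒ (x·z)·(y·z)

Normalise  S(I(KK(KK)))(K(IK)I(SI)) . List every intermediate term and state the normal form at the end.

Answer: normal form = SK(K(SI))  (in 4 steps)

Reduction:
  start: S(I(KK(KK)))(K(IK)I(SI))
  →1  S(KK(KK))(K(IK)I(SI))
  →2  SK(K(IK)I(SI))
  →3  SK(IK(SI))
  →4  SK(K(SI))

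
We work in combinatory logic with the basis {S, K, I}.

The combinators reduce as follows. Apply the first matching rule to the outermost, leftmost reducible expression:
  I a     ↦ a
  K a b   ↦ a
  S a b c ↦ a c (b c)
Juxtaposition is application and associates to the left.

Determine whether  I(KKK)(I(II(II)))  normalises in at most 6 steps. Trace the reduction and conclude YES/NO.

Answer: YES — reaches normal form KI in 6 ≤ 6 steps

Reduction:
  start: I(KKK)(I(II(II)))
  →1  KKK(I(II(II)))
  →2  K(I(II(II)))
  →3  K(II(II))
  →4  K(I(II))
  →5  K(II)
  →6  KI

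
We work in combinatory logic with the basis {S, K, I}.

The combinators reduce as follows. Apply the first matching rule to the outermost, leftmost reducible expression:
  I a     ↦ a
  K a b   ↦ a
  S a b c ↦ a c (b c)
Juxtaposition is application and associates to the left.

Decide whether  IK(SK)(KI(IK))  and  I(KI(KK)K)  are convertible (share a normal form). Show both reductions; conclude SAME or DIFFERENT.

Answer: DIFFERENT — A ⇓ SK, B ⇓ K

Reduction:
Term A:
  start: IK(SK)(KI(IK))
  →1  K(SK)(KI(IK))
  →2  SK

Term B:
  start: I(KI(KK)K)
  →1  KI(KK)K
  →2  IK
  →3  K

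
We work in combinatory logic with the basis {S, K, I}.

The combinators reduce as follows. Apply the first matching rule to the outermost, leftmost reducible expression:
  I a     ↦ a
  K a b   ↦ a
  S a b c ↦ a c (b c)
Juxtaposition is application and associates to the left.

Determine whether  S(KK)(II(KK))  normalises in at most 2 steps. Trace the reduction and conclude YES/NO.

Answer: YES — reaches normal form S(KK)(KK) in 2 ≤ 2 steps

Working:
  start: S(KK)(II(KK))
  [1] S(KK)(I(KK))
  [2] S(KK)(KK)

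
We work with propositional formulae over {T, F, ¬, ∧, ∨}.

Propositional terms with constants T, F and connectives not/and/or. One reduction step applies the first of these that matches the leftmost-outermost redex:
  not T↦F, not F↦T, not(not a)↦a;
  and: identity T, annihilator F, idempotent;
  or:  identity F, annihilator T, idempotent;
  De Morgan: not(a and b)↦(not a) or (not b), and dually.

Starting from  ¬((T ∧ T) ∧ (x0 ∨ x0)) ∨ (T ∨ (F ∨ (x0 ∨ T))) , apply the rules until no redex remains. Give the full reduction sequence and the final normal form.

Answer: normal form = T  (in 9 steps)

Reduction:
  start: ¬((T ∧ T) ∧ (x0 ∨ x0)) ∨ (T ∨ (F ∨ (x0 ∨ T)))
  [1] (¬(T ∧ T) ∨ ¬(x0 ∨ x0)) ∨ (T ∨ (F ∨ (x0 ∨ T)))
  [2] ((¬T ∨ ¬T) ∨ ¬(x0 ∨ x0)) ∨ (T ∨ (F ∨ (x0 ∨ T)))
  [3] (¬T ∨ ¬(x0 ∨ x0)) ∨ (T ∨ (F ∨ (x0 ∨ T)))
  [4] (F ∨ ¬(x0 ∨ x0)) ∨ (T ∨ (F ∨ (x0 ∨ T)))
  [5] ¬(x0 ∨ x0) ∨ (T ∨ (F ∨ (x0 ∨ T)))
  [6] (¬x0 ∧ ¬x0) ∨ (T ∨ (F ∨ (x0 ∨ T)))
  [7] ¬x0 ∨ (T ∨ (F ∨ (x0 ∨ T)))
  [8] ¬x0 ∨ T
  [9] T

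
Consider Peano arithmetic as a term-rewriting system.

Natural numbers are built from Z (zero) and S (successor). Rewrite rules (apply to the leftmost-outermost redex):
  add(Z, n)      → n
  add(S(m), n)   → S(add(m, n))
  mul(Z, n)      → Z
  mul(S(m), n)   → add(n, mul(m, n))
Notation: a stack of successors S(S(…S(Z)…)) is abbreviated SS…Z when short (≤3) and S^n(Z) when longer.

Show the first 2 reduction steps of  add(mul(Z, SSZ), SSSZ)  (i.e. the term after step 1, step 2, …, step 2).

Answer: after 2 steps: SSSZ

Reduction:
  start: add(mul(Z, SSZ), SSSZ)
  →1  add(Z, SSSZ)
  →2  SSSZ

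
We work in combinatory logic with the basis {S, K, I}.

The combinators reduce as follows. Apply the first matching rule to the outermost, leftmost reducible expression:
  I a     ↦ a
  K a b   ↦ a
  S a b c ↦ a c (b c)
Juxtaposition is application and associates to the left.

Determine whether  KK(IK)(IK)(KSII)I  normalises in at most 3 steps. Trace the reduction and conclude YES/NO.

Answer: YES — reaches normal form KI in 3 ≤ 3 steps

Working:
  start: KK(IK)(IK)(KSII)I
  [1] K(IK)(KSII)I
  [2] IKI
  [3] KI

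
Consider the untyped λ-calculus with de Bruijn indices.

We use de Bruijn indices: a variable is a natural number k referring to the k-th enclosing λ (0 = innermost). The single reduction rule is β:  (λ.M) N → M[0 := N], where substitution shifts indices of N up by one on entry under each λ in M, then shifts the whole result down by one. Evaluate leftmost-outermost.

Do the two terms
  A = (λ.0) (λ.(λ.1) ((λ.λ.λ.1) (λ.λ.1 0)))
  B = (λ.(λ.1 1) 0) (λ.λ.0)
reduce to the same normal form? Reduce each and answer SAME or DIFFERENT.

Term A:
  start: (λ.0) (λ.(λ.1) ((λ.λ.λ.1) (λ.λ.1 0)))
  [1] λ.(λ.1) ((λ.λ.λ.1) (λ.λ.1 0))
  [2] λ.0

Term B:
  start: (λ.(λ.1 1) 0) (λ.λ.0)
  [1] (λ.(λ.λ.0) (λ.λ.0)) (λ.λ.0)
  [2] (λ.λ.0) (λ.λ.0)
  [3] λ.0

Answer: SAME — A ⇓ λ.0, B ⇓ λ.0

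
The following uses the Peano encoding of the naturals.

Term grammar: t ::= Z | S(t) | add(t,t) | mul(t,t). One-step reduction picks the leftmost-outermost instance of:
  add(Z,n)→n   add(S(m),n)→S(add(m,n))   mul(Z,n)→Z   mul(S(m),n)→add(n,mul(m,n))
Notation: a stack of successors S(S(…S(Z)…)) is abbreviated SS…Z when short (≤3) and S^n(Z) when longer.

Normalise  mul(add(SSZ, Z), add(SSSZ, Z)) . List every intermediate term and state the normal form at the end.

  start: mul(add(SSZ, Z), add(SSSZ, Z))
  step 1: mul(S(add(SZ, Z)), add(SSSZ, Z))
  step 2: add(add(SSSZ, Z), mul(add(SZ, Z), add(SSSZ, Z)))
  step 3: add(S(add(SSZ, Z)), mul(add(SZ, Z), add(SSSZ, Z)))
  step 4: S(add(add(SSZ, Z), mul(add(SZ, Z), add(SSSZ, Z))))
  step 5: S(add(S(add(SZ, Z)), mul(add(SZ, Z), add(SSSZ, Z))))
  step 6: S(S(add(add(SZ, Z), mul(add(SZ, Z), add(SSSZ, Z)))))
  step 7: S(S(add(S(add(Z, Z)), mul(add(SZ, Z), add(SSSZ, Z)))))
  step 8: S(S(S(add(add(Z, Z), mul(add(SZ, Z), add(SSSZ, Z))))))
  step 9: S(S(S(add(Z, mul(add(SZ, Z), add(SSSZ, Z))))))
  step 10: S(S(S(mul(add(SZ, Z), add(SSSZ, Z)))))
  step 11: S(S(S(mul(S(add(Z, Z)), add(SSSZ, Z)))))
  step 12: S(S(S(add(add(SSSZ, Z), mul(add(Z, Z), add(SSSZ, Z))))))
  step 13: S(S(S(add(S(add(SSZ, Z)), mul(add(Z, Z), add(SSSZ, Z))))))
  step 14: S(S(S(S(add(add(SSZ, Z), mul(add(Z, Z), add(SSSZ, Z)))))))
  step 15: S(S(S(S(add(S(add(SZ, Z)), mul(add(Z, Z), add(SSSZ, Z)))))))
  step 16: S(S(S(S(S(add(add(SZ, Z), mul(add(Z, Z), add(SSSZ, Z))))))))
  step 17: S(S(S(S(S(add(S(add(Z, Z)), mul(add(Z, Z), add(SSSZ, Z))))))))
  step 18: S(S(S(S(S(S(add(add(Z, Z), mul(add(Z, Z), add(SSSZ, Z)))))))))
  step 19: S(S(S(S(S(S(add(Z, mul(add(Z, Z), add(SSSZ, Z)))))))))
  step 20: S(S(S(S(S(S(mul(add(Z, Z), add(SSSZ, Z))))))))
  step 21: S(S(S(S(S(S(mul(Z, add(SSSZ, Z))))))))
  step 22: S^6(Z)

Answer: normal form = S^6(Z)  (in 22 steps)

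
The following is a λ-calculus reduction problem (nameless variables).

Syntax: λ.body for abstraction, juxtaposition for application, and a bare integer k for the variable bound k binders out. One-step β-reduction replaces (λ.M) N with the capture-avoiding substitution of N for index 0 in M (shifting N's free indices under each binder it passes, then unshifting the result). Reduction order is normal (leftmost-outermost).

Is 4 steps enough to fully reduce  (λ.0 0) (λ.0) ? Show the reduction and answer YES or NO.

  start: (λ.0 0) (λ.0)
  [1] (λ.0) (λ.0)
  [2] λ.0

Answer: YES — reaches normal form λ.0 in 2 ≤ 4 steps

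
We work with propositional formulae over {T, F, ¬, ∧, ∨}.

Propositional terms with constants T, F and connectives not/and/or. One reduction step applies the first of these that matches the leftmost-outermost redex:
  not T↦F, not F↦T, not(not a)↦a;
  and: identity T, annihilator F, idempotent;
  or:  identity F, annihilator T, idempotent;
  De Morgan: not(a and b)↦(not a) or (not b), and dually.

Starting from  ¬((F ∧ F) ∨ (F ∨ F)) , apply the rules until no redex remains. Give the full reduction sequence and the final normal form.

  start: ¬((F ∧ F) ∨ (F ∨ F))
  step 1: ¬(F ∧ F) ∧ ¬(F ∨ F)
  step 2: (¬F ∨ ¬F) ∧ ¬(F ∨ F)
  step 3: ¬F ∧ ¬(F ∨ F)
  step 4: T ∧ ¬(F ∨ F)
  step 5: ¬(F ∨ F)
  step 6: ¬F ∧ ¬F
  step 7: ¬F
  step 8: T

Answer: normal form = T  (in 8 steps)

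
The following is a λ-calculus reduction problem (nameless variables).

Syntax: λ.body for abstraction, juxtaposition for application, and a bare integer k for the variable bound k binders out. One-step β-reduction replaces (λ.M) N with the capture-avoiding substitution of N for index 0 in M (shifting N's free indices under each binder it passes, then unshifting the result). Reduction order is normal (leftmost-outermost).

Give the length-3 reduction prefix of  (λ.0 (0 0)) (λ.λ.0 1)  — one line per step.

Answer: after 3 steps: λ.0 (λ.0 (λ.λ.0 1))

Derivation:
  start: (λ.0 (0 0)) (λ.λ.0 1)
  step 1: (λ.λ.0 1) ((λ.λ.0 1) (λ.λ.0 1))
  step 2: λ.0 ((λ.λ.0 1) (λ.λ.0 1))
  step 3: λ.0 (λ.0 (λ.λ.0 1))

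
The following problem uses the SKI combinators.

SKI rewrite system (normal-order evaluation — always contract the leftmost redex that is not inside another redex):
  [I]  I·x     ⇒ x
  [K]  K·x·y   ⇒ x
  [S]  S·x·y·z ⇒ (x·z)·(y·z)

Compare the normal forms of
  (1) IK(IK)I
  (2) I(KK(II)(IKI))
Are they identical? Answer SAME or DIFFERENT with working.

Term A:
  start: IK(IK)I
  step 1: K(IK)I
  step 2: IK
  step 3: K

Term B:
  start: I(KK(II)(IKI))
  step 1: KK(II)(IKI)
  step 2: K(IKI)
  step 3: K(KI)

Answer: DIFFERENT — A ⇓ K, B ⇓ K(KI)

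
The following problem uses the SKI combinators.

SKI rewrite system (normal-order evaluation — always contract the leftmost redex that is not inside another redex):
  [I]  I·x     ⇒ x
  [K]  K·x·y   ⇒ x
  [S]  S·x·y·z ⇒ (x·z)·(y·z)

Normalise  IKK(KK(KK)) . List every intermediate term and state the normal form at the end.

  start: IKK(KK(KK))
  step 1: KK(KK(KK))
  step 2: K

Answer: normal form = K  (in 2 steps)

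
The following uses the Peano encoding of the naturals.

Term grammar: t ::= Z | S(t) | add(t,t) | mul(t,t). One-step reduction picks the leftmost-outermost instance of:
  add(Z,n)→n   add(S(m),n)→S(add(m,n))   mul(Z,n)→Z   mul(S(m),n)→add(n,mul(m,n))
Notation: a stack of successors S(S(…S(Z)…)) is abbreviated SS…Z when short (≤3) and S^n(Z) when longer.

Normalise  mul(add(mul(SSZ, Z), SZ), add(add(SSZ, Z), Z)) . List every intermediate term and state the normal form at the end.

  start: mul(add(mul(SSZ, Z), SZ), add(add(SSZ, Z), Z))
  [1] mul(add(add(Z, mul(SZ, Z)), SZ), add(add(SSZ, Z), Z))
  [2] mul(add(mul(SZ, Z), SZ), add(add(SSZ, Z), Z))
  [3] mul(add(add(Z, mul(Z, Z)), SZ), add(add(SSZ, Z), Z))
  [4] mul(add(mul(Z, Z), SZ), add(add(SSZ, Z), Z))
  [5] mul(add(Z, SZ), add(add(SSZ, Z), Z))
  [6] mul(SZ, add(add(SSZ, Z), Z))
  [7] add(add(add(SSZ, Z), Z), mul(Z, add(add(SSZ, Z), Z)))
  [8] add(add(S(add(SZ, Z)), Z), mul(Z, add(add(SSZ, Z), Z)))
  [9] add(S(add(add(SZ, Z), Z)), mul(Z, add(add(SSZ, Z), Z)))
  [10] S(add(add(add(SZ, Z), Z), mul(Z, add(add(SSZ, Z), Z))))
  [11] S(add(add(S(add(Z, Z)), Z), mul(Z, add(add(SSZ, Z), Z))))
  [12] S(add(S(add(add(Z, Z), Z)), mul(Z, add(add(SSZ, Z), Z))))
  [13] S(S(add(add(add(Z, Z), Z), mul(Z, add(add(SSZ, Z), Z)))))
  [14] S(S(add(add(Z, Z), mul(Z, add(add(SSZ, Z), Z)))))
  [15] S(S(add(Z, mul(Z, add(add(SSZ, Z), Z)))))
  [16] S(S(mul(Z, add(add(SSZ, Z), Z))))
  [17] SSZ

Answer: normal form = SSZ  (in 17 steps)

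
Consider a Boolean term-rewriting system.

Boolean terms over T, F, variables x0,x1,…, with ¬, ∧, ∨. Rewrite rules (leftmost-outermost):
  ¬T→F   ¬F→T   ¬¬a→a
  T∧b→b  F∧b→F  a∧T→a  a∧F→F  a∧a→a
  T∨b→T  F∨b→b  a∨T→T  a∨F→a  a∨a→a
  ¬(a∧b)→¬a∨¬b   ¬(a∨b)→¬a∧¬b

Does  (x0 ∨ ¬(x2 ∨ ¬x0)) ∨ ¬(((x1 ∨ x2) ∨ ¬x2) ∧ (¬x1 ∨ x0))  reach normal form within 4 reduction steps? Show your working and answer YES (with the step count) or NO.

Answer: NO — after 4 steps the term is (x0 ∨ (¬x2 ∧ x0)) ∨ ((¬(x1 ∨ x2) ∧ ¬¬x2) ∨ ¬(¬x1 ∨ x0)), not yet normal

Working:
  start: (x0 ∨ ¬(x2 ∨ ¬x0)) ∨ ¬(((x1 ∨ x2) ∨ ¬x2) ∧ (¬x1 ∨ x0))
  [1] (x0 ∨ (¬x2 ∧ ¬¬x0)) ∨ ¬(((x1 ∨ x2) ∨ ¬x2) ∧ (¬x1 ∨ x0))
  [2] (x0 ∨ (¬x2 ∧ x0)) ∨ ¬(((x1 ∨ x2) ∨ ¬x2) ∧ (¬x1 ∨ x0))
  [3] (x0 ∨ (¬x2 ∧ x0)) ∨ (¬((x1 ∨ x2) ∨ ¬x2) ∨ ¬(¬x1 ∨ x0))
  [4] (x0 ∨ (¬x2 ∧ x0)) ∨ ((¬(x1 ∨ x2) ∧ ¬¬x2) ∨ ¬(¬x1 ∨ x0))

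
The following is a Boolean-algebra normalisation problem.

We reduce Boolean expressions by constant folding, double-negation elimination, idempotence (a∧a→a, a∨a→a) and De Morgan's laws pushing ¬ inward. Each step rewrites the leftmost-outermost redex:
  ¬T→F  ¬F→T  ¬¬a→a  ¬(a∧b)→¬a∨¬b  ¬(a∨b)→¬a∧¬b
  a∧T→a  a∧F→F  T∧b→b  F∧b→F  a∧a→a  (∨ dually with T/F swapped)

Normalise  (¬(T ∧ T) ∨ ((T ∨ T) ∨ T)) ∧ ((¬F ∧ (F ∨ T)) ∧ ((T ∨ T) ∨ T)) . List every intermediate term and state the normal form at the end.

Answer: normal form = T  (in 11 steps)

Derivation:
  start: (¬(T ∧ T) ∨ ((T ∨ T) ∨ T)) ∧ ((¬F ∧ (F ∨ T)) ∧ ((T ∨ T) ∨ T))
  step 1: ((¬T ∨ ¬T) ∨ ((T ∨ T) ∨ T)) ∧ ((¬F ∧ (F ∨ T)) ∧ ((T ∨ T) ∨ T))
  step 2: (¬T ∨ ((T ∨ T) ∨ T)) ∧ ((¬F ∧ (F ∨ T)) ∧ ((T ∨ T) ∨ T))
  step 3: (F ∨ ((T ∨ T) ∨ T)) ∧ ((¬F ∧ (F ∨ T)) ∧ ((T ∨ T) ∨ T))
  step 4: ((T ∨ T) ∨ T) ∧ ((¬F ∧ (F ∨ T)) ∧ ((T ∨ T) ∨ T))
  step 5: T ∧ ((¬F ∧ (F ∨ T)) ∧ ((T ∨ T) ∨ T))
  step 6: (¬F ∧ (F ∨ T)) ∧ ((T ∨ T) ∨ T)
  step 7: (T ∧ (F ∨ T)) ∧ ((T ∨ T) ∨ T)
  step 8: (F ∨ T) ∧ ((T ∨ T) ∨ T)
  step 9: T ∧ ((T ∨ T) ∨ T)
  step 10: (T ∨ T) ∨ T
  step 11: T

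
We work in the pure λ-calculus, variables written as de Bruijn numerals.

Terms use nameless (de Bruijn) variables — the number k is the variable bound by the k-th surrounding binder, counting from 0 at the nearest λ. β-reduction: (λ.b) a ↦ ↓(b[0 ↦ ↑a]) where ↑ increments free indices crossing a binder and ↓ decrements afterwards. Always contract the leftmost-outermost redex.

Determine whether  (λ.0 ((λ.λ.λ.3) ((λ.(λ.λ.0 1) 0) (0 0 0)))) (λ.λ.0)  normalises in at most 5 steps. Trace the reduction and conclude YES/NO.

Answer: YES — reaches normal form λ.0 in 2 ≤ 5 steps

Working:
  start: (λ.0 ((λ.λ.λ.3) ((λ.(λ.λ.0 1) 0) (0 0 0)))) (λ.λ.0)
  step 1: (λ.λ.0) ((λ.λ.λ.λ.λ.0) ((λ.(λ.λ.0 1) 0) ((λ.λ.0) (λ.λ.0) (λ.λ.0))))
  step 2: λ.0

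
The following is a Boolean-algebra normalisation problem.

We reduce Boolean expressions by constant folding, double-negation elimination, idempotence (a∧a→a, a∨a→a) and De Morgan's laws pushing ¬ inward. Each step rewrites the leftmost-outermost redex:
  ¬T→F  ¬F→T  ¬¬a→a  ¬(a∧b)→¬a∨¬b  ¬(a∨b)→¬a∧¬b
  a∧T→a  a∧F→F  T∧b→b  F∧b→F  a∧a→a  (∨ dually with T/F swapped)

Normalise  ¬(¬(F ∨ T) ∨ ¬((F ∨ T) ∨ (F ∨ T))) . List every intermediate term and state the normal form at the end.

Answer: normal form = T  (in 7 steps)

Reduction:
  start: ¬(¬(F ∨ T) ∨ ¬((F ∨ T) ∨ (F ∨ T)))
  [1] ¬¬(F ∨ T) ∧ ¬¬((F ∨ T) ∨ (F ∨ T))
  [2] (F ∨ T) ∧ ¬¬((F ∨ T) ∨ (F ∨ T))
  [3] T ∧ ¬¬((F ∨ T) ∨ (F ∨ T))
  [4] ¬¬((F ∨ T) ∨ (F ∨ T))
  [5] (F ∨ T) ∨ (F ∨ T)
  [6] F ∨ T
  [7] T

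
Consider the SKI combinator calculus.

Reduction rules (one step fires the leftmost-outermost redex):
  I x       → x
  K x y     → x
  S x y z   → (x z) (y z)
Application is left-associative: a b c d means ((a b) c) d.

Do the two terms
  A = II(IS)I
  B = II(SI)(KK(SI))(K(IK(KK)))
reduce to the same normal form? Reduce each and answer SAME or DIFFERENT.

Answer: DIFFERENT — A ⇓ SI, B ⇓ K(KK)

Derivation:
Term A:
  start: II(IS)I
  →1  I(IS)I
  →2  ISI
  →3  SI

Term B:
  start: II(SI)(KK(SI))(K(IK(KK)))
  →1  I(SI)(KK(SI))(K(IK(KK)))
  →2  SI(KK(SI))(K(IK(KK)))
  →3  I(K(IK(KK)))(KK(SI)(K(IK(KK))))
  →4  K(IK(KK))(KK(SI)(K(IK(KK))))
  →5  IK(KK)
  →6  K(KK)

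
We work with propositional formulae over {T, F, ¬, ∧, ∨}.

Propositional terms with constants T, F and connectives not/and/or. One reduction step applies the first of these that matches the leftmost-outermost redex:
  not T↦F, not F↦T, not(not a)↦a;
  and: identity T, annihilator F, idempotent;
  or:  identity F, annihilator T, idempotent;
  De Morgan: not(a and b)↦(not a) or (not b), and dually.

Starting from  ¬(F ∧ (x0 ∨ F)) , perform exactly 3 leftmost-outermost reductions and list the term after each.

  start: ¬(F ∧ (x0 ∨ F))
  [1] ¬F ∨ ¬(x0 ∨ F)
  [2] T ∨ ¬(x0 ∨ F)
  [3] T

Answer: after 3 steps: T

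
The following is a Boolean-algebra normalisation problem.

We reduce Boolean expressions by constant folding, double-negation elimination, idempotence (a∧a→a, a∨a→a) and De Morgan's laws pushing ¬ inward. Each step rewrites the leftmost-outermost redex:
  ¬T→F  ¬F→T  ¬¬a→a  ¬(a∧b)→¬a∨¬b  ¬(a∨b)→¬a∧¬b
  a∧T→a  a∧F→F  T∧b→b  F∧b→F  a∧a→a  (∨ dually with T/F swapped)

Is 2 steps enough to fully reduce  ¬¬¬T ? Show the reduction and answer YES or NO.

  start: ¬¬¬T
  step 1: ¬T
  step 2: F

Answer: YES — reaches normal form F in 2 ≤ 2 steps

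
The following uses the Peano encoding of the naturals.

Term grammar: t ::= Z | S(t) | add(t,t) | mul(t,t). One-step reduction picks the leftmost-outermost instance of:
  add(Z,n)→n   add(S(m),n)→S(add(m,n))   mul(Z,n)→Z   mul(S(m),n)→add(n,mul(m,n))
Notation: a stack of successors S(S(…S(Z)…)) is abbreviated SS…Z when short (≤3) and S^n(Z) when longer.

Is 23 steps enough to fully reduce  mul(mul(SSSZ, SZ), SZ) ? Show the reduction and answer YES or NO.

  start: mul(mul(SSSZ, SZ), SZ)
  [1] mul(add(SZ, mul(SSZ, SZ)), SZ)
  [2] mul(S(add(Z, mul(SSZ, SZ))), SZ)
  [3] add(SZ, mul(add(Z, mul(SSZ, SZ)), SZ))
  [4] S(add(Z, mul(add(Z, mul(SSZ, SZ)), SZ)))
  [5] S(mul(add(Z, mul(SSZ, SZ)), SZ))
  [6] S(mul(mul(SSZ, SZ), SZ))
  [7] S(mul(add(SZ, mul(SZ, SZ)), SZ))
  [8] S(mul(S(add(Z, mul(SZ, SZ))), SZ))
  [9] S(add(SZ, mul(add(Z, mul(SZ, SZ)), SZ)))
  [10] S(S(add(Z, mul(add(Z, mul(SZ, SZ)), SZ))))
  [11] S(S(mul(add(Z, mul(SZ, SZ)), SZ)))
  [12] S(S(mul(mul(SZ, SZ), SZ)))
  [13] S(S(mul(add(SZ, mul(Z, SZ)), SZ)))
  [14] S(S(mul(S(add(Z, mul(Z, SZ))), SZ)))
  [15] S(S(add(SZ, mul(add(Z, mul(Z, SZ)), SZ))))
  [16] S(S(S(add(Z, mul(add(Z, mul(Z, SZ)), SZ)))))
  [17] S(S(S(mul(add(Z, mul(Z, SZ)), SZ))))
  [18] S(S(S(mul(mul(Z, SZ), SZ))))
  [19] S(S(S(mul(Z, SZ))))
  [20] SSSZ

Answer: YES — reaches normal form SSSZ in 20 ≤ 23 steps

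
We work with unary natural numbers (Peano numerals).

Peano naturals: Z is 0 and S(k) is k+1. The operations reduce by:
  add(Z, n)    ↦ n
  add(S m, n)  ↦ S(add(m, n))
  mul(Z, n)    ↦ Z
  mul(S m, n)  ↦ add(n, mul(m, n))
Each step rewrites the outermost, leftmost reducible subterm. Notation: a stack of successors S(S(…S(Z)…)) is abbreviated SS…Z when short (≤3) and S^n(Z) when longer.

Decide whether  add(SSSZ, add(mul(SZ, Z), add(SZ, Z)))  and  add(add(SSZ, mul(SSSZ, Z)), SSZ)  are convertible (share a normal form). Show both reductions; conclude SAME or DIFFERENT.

Term A:
  start: add(SSSZ, add(mul(SZ, Z), add(SZ, Z)))
  [1] S(add(SSZ, add(mul(SZ, Z), add(SZ, Z))))
  [2] S(S(add(SZ, add(mul(SZ, Z), add(SZ, Z)))))
  [3] S(S(S(add(Z, add(mul(SZ, Z), add(SZ, Z))))))
  [4] S(S(S(add(mul(SZ, Z), add(SZ, Z)))))
  [5] S(S(S(add(add(Z, mul(Z, Z)), add(SZ, Z)))))
  [6] S(S(S(add(mul(Z, Z), add(SZ, Z)))))
  [7] S(S(S(add(Z, add(SZ, Z)))))
  [8] S(S(S(add(SZ, Z))))
  [9] S(S(S(S(add(Z, Z)))))
  [10] S^4(Z)

Term B:
  start: add(add(SSZ, mul(SSSZ, Z)), SSZ)
  [1] add(S(add(SZ, mul(SSSZ, Z))), SSZ)
  [2] S(add(add(SZ, mul(SSSZ, Z)), SSZ))
  [3] S(add(S(add(Z, mul(SSSZ, Z))), SSZ))
  [4] S(S(add(add(Z, mul(SSSZ, Z)), SSZ)))
  [5] S(S(add(mul(SSSZ, Z), SSZ)))
  [6] S(S(add(add(Z, mul(SSZ, Z)), SSZ)))
  [7] S(S(add(mul(SSZ, Z), SSZ)))
  [8] S(S(add(add(Z, mul(SZ, Z)), SSZ)))
  [9] S(S(add(mul(SZ, Z), SSZ)))
  [10] S(S(add(add(Z, mul(Z, Z)), SSZ)))
  [11] S(S(add(mul(Z, Z), SSZ)))
  [12] S(S(add(Z, SSZ)))
  [13] S^4(Z)

Answer: SAME — A ⇓ S^4(Z), B ⇓ S^4(Z)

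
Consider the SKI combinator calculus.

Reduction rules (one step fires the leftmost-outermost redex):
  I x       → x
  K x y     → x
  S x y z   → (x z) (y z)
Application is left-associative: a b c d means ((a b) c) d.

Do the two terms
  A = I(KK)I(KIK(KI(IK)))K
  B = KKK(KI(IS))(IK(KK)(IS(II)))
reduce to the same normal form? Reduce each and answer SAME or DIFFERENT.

Answer: SAME — A ⇓ I, B ⇓ I

Reduction:
Term A:
  start: I(KK)I(KIK(KI(IK)))K
  →1  KKI(KIK(KI(IK)))K
  →2  K(KIK(KI(IK)))K
  →3  KIK(KI(IK))
  →4  I(KI(IK))
  →5  KI(IK)
  →6  I

Term B:
  start: KKK(KI(IS))(IK(KK)(IS(II)))
  →1  K(KI(IS))(IK(KK)(IS(II)))
  →2  KI(IS)
  →3  I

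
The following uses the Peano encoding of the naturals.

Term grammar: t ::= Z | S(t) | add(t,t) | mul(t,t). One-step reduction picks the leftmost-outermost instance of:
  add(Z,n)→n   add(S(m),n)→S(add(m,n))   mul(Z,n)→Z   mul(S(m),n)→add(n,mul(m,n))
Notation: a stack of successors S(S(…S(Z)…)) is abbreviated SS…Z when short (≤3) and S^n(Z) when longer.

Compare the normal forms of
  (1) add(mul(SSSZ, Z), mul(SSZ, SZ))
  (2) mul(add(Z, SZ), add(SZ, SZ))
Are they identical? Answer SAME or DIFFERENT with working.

Answer: SAME — A ⇓ SSZ, B ⇓ SSZ

Working:
Term A:
  start: add(mul(SSSZ, Z), mul(SSZ, SZ))
  →1  add(add(Z, mul(SSZ, Z)), mul(SSZ, SZ))
  →2  add(mul(SSZ, Z), mul(SSZ, SZ))
  →3  add(add(Z, mul(SZ, Z)), mul(SSZ, SZ))
  →4  add(mul(SZ, Z), mul(SSZ, SZ))
  →5  add(add(Z, mul(Z, Z)), mul(SSZ, SZ))
  →6  add(mul(Z, Z), mul(SSZ, SZ))
  →7  add(Z, mul(SSZ, SZ))
  →8  mul(SSZ, SZ)
  →9  add(SZ, mul(SZ, SZ))
  →10  S(add(Z, mul(SZ, SZ)))
  →11  S(mul(SZ, SZ))
  →12  S(add(SZ, mul(Z, SZ)))
  →13  S(S(add(Z, mul(Z, SZ))))
  →14  S(S(mul(Z, SZ)))
  →15  SSZ

Term B:
  start: mul(add(Z, SZ), add(SZ, SZ))
  →1  mul(SZ, add(SZ, SZ))
  →2  add(add(SZ, SZ), mul(Z, add(SZ, SZ)))
  →3  add(S(add(Z, SZ)), mul(Z, add(SZ, SZ)))
  →4  S(add(add(Z, SZ), mul(Z, add(SZ, SZ))))
  →5  S(add(SZ, mul(Z, add(SZ, SZ))))
  →6  S(S(add(Z, mul(Z, add(SZ, SZ)))))
  →7  S(S(mul(Z, add(SZ, SZ))))
  →8  SSZ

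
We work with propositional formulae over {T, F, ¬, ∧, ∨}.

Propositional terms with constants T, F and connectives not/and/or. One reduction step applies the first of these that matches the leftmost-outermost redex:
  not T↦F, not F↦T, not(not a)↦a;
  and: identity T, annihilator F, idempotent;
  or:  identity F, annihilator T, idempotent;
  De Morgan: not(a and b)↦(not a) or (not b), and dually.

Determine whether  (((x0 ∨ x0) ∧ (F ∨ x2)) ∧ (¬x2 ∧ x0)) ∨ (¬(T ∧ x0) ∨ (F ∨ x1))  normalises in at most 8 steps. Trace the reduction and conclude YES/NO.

Answer: YES — reaches normal form ((x0 ∧ x2) ∧ (¬x2 ∧ x0)) ∨ (¬x0 ∨ x1) in 6 ≤ 8 steps

Working:
  start: (((x0 ∨ x0) ∧ (F ∨ x2)) ∧ (¬x2 ∧ x0)) ∨ (¬(T ∧ x0) ∨ (F ∨ x1))
  [1] ((x0 ∧ (F ∨ x2)) ∧ (¬x2 ∧ x0)) ∨ (¬(T ∧ x0) ∨ (F ∨ x1))
  [2] ((x0 ∧ x2) ∧ (¬x2 ∧ x0)) ∨ (¬(T ∧ x0) ∨ (F ∨ x1))
  [3] ((x0 ∧ x2) ∧ (¬x2 ∧ x0)) ∨ ((¬T ∨ ¬x0) ∨ (F ∨ x1))
  [4] ((x0 ∧ x2) ∧ (¬x2 ∧ x0)) ∨ ((F ∨ ¬x0) ∨ (F ∨ x1))
  [5] ((x0 ∧ x2) ∧ (¬x2 ∧ x0)) ∨ (¬x0 ∨ (F ∨ x1))
  [6] ((x0 ∧ x2) ∧ (¬x2 ∧ x0)) ∨ (¬x0 ∨ x1)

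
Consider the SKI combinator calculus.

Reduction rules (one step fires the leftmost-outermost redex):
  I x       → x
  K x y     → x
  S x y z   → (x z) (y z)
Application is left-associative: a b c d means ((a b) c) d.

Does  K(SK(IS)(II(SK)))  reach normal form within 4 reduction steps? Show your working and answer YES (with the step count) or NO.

Answer: YES — reaches normal form K(SK) in 4 ≤ 4 steps

Derivation:
  start: K(SK(IS)(II(SK)))
  step 1: K(K(II(SK))(IS(II(SK))))
  step 2: K(II(SK))
  step 3: K(I(SK))
  step 4: K(SK)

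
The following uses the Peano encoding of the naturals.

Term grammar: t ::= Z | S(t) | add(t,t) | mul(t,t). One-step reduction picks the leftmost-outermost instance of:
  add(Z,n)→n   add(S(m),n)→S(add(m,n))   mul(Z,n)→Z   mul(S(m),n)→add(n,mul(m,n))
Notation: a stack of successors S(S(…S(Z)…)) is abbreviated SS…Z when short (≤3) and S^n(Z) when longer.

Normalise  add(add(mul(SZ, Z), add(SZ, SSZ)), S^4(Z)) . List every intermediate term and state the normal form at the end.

  start: add(add(mul(SZ, Z), add(SZ, SSZ)), S^4(Z))
  step 1: add(add(add(Z, mul(Z, Z)), add(SZ, SSZ)), S^4(Z))
  step 2: add(add(mul(Z, Z), add(SZ, SSZ)), S^4(Z))
  step 3: add(add(Z, add(SZ, SSZ)), S^4(Z))
  step 4: add(add(SZ, SSZ), S^4(Z))
  step 5: add(S(add(Z, SSZ)), S^4(Z))
  step 6: S(add(add(Z, SSZ), S^4(Z)))
  step 7: S(add(SSZ, S^4(Z)))
  step 8: S(S(add(SZ, S^4(Z))))
  step 9: S(S(S(add(Z, S^4(Z)))))
  step 10: S^7(Z)

Answer: normal form = S^7(Z)  (in 10 steps)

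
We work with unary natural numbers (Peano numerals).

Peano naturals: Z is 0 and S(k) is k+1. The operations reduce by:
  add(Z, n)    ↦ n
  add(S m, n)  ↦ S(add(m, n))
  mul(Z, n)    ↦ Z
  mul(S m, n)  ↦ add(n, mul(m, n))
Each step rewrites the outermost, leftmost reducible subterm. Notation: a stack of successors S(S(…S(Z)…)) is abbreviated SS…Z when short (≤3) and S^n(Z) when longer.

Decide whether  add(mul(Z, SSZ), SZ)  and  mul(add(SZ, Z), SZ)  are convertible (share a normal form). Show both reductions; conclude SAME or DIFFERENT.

Term A:
  start: add(mul(Z, SSZ), SZ)
  [1] add(Z, SZ)
  [2] SZ

Term B:
  start: mul(add(SZ, Z), SZ)
  [1] mul(S(add(Z, Z)), SZ)
  [2] add(SZ, mul(add(Z, Z), SZ))
  [3] S(add(Z, mul(add(Z, Z), SZ)))
  [4] S(mul(add(Z, Z), SZ))
  [5] S(mul(Z, SZ))
  [6] SZ

Answer: SAME — A ⇓ SZ, B ⇓ SZ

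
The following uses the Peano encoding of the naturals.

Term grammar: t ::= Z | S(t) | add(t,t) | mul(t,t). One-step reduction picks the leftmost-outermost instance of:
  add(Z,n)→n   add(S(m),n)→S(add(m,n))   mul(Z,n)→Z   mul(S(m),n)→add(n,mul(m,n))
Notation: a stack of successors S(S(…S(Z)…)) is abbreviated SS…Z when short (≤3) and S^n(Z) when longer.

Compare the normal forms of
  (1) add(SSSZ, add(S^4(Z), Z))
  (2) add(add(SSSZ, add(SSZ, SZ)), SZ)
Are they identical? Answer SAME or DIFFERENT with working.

Answer: SAME — A ⇓ S^7(Z), B ⇓ S^7(Z)

Reduction:
Term A:
  start: add(SSSZ, add(S^4(Z), Z))
  step 1: S(add(SSZ, add(S^4(Z), Z)))
  step 2: S(S(add(SZ, add(S^4(Z), Z))))
  step 3: S(S(S(add(Z, add(S^4(Z), Z)))))
  step 4: S(S(S(add(S^4(Z), Z))))
  step 5: S(S(S(S(add(SSSZ, Z)))))
  step 6: S(S(S(S(S(add(SSZ, Z))))))
  step 7: S(S(S(S(S(S(add(SZ, Z)))))))
  step 8: S(S(S(S(S(S(S(add(Z, Z))))))))
  step 9: S^7(Z)

Term B:
  start: add(add(SSSZ, add(SSZ, SZ)), SZ)
  step 1: add(S(add(SSZ, add(SSZ, SZ))), SZ)
  step 2: S(add(add(SSZ, add(SSZ, SZ)), SZ))
  step 3: S(add(S(add(SZ, add(SSZ, SZ))), SZ))
  step 4: S(S(add(add(SZ, add(SSZ, SZ)), SZ)))
  step 5: S(S(add(S(add(Z, add(SSZ, SZ))), SZ)))
  step 6: S(S(S(add(add(Z, add(SSZ, SZ)), SZ))))
  step 7: S(S(S(add(add(SSZ, SZ), SZ))))
  step 8: S(S(S(add(S(add(SZ, SZ)), SZ))))
  step 9: S(S(S(S(add(add(SZ, SZ), SZ)))))
  step 10: S(S(S(S(add(S(add(Z, SZ)), SZ)))))
  step 11: S(S(S(S(S(add(add(Z, SZ), SZ))))))
  step 12: S(S(S(S(S(add(SZ, SZ))))))
  step 13: S(S(S(S(S(S(add(Z, SZ)))))))
  step 14: S^7(Z)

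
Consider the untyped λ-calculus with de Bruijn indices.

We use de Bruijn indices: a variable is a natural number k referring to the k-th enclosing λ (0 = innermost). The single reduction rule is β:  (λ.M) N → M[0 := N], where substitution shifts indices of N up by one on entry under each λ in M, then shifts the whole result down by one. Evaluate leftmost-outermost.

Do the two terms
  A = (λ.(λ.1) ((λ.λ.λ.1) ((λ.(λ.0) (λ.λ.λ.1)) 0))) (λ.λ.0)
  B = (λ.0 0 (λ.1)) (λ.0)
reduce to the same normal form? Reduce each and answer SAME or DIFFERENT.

Term A:
  start: (λ.(λ.1) ((λ.λ.λ.1) ((λ.(λ.0) (λ.λ.λ.1)) 0))) (λ.λ.0)
  [1] (λ.λ.λ.0) ((λ.λ.λ.1) ((λ.(λ.0) (λ.λ.λ.1)) (λ.λ.0)))
  [2] λ.λ.0

Term B:
  start: (λ.0 0 (λ.1)) (λ.0)
  [1] (λ.0) (λ.0) (λ.λ.0)
  [2] (λ.0) (λ.λ.0)
  [3] λ.λ.0

Answer: SAME — A ⇓ λ.λ.0, B ⇓ λ.λ.0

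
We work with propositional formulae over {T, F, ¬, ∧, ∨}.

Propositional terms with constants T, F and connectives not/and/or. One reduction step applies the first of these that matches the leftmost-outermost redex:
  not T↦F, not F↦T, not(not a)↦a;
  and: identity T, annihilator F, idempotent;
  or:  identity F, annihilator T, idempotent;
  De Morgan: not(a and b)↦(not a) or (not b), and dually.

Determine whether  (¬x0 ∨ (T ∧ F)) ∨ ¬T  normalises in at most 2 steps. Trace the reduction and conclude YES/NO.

Answer: NO — after 2 steps the term is ¬x0 ∨ ¬T, not yet normal

Working:
  start: (¬x0 ∨ (T ∧ F)) ∨ ¬T
  [1] (¬x0 ∨ F) ∨ ¬T
  [2] ¬x0 ∨ ¬T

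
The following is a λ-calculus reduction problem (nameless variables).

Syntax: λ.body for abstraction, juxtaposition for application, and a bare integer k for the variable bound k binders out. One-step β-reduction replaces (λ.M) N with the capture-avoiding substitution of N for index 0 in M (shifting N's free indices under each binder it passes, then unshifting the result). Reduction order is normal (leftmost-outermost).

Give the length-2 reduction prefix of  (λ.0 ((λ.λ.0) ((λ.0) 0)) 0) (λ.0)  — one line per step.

Answer: after 2 steps: (λ.λ.0) ((λ.0) (λ.0)) (λ.0)

Working:
  start: (λ.0 ((λ.λ.0) ((λ.0) 0)) 0) (λ.0)
  step 1: (λ.0) ((λ.λ.0) ((λ.0) (λ.0))) (λ.0)
  step 2: (λ.λ.0) ((λ.0) (λ.0)) (λ.0)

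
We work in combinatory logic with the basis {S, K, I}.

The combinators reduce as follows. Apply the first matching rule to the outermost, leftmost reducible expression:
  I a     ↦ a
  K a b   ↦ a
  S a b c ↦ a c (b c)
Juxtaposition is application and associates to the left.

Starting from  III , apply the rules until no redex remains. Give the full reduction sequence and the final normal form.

Answer: normal form = I  (in 2 steps)

Derivation:
  start: III
  →1  II
  →2  I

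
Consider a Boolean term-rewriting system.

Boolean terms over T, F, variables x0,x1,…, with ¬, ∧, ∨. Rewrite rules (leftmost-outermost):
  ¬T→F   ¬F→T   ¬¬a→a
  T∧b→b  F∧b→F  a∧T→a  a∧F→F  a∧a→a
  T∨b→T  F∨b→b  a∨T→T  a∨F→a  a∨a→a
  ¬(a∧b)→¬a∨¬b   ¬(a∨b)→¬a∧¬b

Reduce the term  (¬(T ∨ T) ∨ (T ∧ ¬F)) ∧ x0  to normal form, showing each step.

Answer: normal form = x0  (in 7 steps)

Working:
  start: (¬(T ∨ T) ∨ (T ∧ ¬F)) ∧ x0
  [1] ((¬T ∧ ¬T) ∨ (T ∧ ¬F)) ∧ x0
  [2] (¬T ∨ (T ∧ ¬F)) ∧ x0
  [3] (F ∨ (T ∧ ¬F)) ∧ x0
  [4] (T ∧ ¬F) ∧ x0
  [5] ¬F ∧ x0
  [6] T ∧ x0
  [7] x0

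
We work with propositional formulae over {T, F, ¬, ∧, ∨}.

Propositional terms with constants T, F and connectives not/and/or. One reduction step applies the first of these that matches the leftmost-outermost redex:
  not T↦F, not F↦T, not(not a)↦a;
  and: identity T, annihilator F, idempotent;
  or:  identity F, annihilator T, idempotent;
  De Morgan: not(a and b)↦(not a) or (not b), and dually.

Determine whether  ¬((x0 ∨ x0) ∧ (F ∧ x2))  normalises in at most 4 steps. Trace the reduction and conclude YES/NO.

  start: ¬((x0 ∨ x0) ∧ (F ∧ x2))
  →1  ¬(x0 ∨ x0) ∨ ¬(F ∧ x2)
  →2  (¬x0 ∧ ¬x0) ∨ ¬(F ∧ x2)
  →3  ¬x0 ∨ ¬(F ∧ x2)
  →4  ¬x0 ∨ (¬F ∨ ¬x2)

Answer: NO — after 4 steps the term is ¬x0 ∨ (¬F ∨ ¬x2), not yet normal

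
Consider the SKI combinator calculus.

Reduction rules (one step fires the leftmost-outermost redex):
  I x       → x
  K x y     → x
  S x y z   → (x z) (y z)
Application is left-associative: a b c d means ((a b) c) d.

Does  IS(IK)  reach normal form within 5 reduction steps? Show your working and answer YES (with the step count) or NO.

  start: IS(IK)
  [1] S(IK)
  [2] SK

Answer: YES — reaches normal form SK in 2 ≤ 5 steps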